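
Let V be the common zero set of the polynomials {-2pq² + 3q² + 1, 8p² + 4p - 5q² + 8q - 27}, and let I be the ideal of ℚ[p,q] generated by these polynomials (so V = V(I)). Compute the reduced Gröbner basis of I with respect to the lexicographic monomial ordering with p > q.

f_1 = -2pq² + 3q² + 1, LT = pq².
f_2 = 8p² + 4p - 5q² + 8q - 27, LT = p².

S(f_1,f_2): lcm = p²q². S = -2pq² - ½p + ⅝q⁴ - q³ + 27/8q².
  reduce S modulo (f_1, f_2):
  remainder -½p + ⅝q⁴ - q³ + ⅜q² - 1 ≠ 0; add g_3 = -½p + ⅝q⁴ - q³ + ⅜q² - 1 to the basis.

S(f_1,g_3): lcm = pq². S = 5/4q⁶ - 2q⁵ + ¾q⁴ - 7/2q² - ½.
  reduce S modulo (f_1, f_2, g_3):
  remainder 5/4q⁶ - 2q⁵ + ¾q⁴ - 7/2q² - ½ ≠ 0; add g_4 = 5/4q⁶ - 2q⁵ + ¾q⁴ - 7/2q² - ½ to the basis.

The other S-polynomials (S(f_2,g_3), S(f_1,g_4), S(f_2,g_4), S(g_3,g_4)) all reduce to 0 modulo the current basis, so we have a Gröbner basis.
Inter-reduce: drop elements whose leading term is divisible by another's, tail-reduce, and make monic.

G = {p - 5/4q⁴ + 2q³ - ¾q² + 2, q⁶ - 8/5q⁵ + ⅗q⁴ - 14/5q² - ⅖}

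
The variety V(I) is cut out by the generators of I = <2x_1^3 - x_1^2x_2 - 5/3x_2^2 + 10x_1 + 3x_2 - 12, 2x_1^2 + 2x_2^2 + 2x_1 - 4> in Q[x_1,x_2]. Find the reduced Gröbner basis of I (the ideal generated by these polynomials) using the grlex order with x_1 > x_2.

The reduced Gröbner basis is the canonical form of the ideal for this ordering.

f_1 = 2x_1^3 - x_1^2x_2 - 5/3x_2^2 + 10x_1 + 3x_2 - 12, LT = x_1^3.
f_2 = 2x_1^2 + 2x_2^2 + 2x_1 - 4, LT = x_1^2.

S(f_1,f_2): lcm = x_1^3. S = -1/2x_1^2x_2 - x_1x_2^2 - x_1^2 - 5/6x_2^2 + 7x_1 + 3/2x_2 - 6.
  leading term x_1^2x_2: subtract (-1/4x_2)·f_2 from -1/2x_1^2x_2 - x_1x_2^2 - x_1^2 - 5/6x_2^2 + 7x_1 + 3/2x_2 - 6 → -x_1x_2^2 + 1/2x_2^3 - x_1^2 + 1/2x_1x_2 - 5/6x_2^2 + 7x_1 + 1/2x_2 - 6
  leading term x_1x_2^2: no divisor's leading term divides it; move -x_1x_2^2 to the remainder.
  leading term x_2^3: no divisor's leading term divides it; move 1/2x_2^3 to the remainder.
  leading term x_1^2: subtract (-1/2)·f_2 from -x_1^2 + 1/2x_1x_2 - 5/6x_2^2 + 7x_1 + 1/2x_2 - 6 → 1/2x_1x_2 + 1/6x_2^2 + 8x_1 + 1/2x_2 - 8
  leading term x_1x_2: no divisor's leading term divides it; move 1/2x_1x_2 to the remainder.
  leading term x_2^2: no divisor's leading term divides it; move 1/6x_2^2 to the remainder.
  leading term x_1: no divisor's leading term divides it; move 8x_1 to the remainder.
  leading term x_2: no divisor's leading term divides it; move 1/2x_2 to the remainder.
  leading term 1: no divisor's leading term divides it; move -8 to the remainder.
  remainder -x_1x_2^2 + 1/2x_2^3 + 1/2x_1x_2 + 1/6x_2^2 + 8x_1 + 1/2x_2 - 8 ≠ 0; add g_3 = -x_1x_2^2 + 1/2x_2^3 + 1/2x_1x_2 + 1/6x_2^2 + 8x_1 + 1/2x_2 - 8 to the basis.

S(f_1,g_3): lcm = x_1^3x_2^2. S = 1/2x_1^3x_2 + 1/6x_1^2x_2^2 - 5/6x_2^4 + 8x_1^3 + 1/2x_1^2x_2 + 5x_1x_2^2 + 3/2x_2^3 - 8x_1^2 - 6x_2^2.
  leading term x_1^3x_2: subtract (1/4x_2)·f_1 from 1/2x_1^3x_2 + 1/6x_1^2x_2^2 - 5/6x_2^4 + 8x_1^3 + 1/2x_1^2x_2 + 5x_1x_2^2 + 3/2x_2^3 - 8x_1^2 - 6x_2^2 → 5/12x_1^2x_2^2 - 5/6x_2^4 + 8x_1^3 + 1/2x_1^2x_2 + 5x_1x_2^2 + 23/12x_2^3 - 8x_1^2 - 5/2x_1x_2 - 27/4x_2^2 + 3x_2
  leading term x_1^2x_2^2: subtract (5/24x_2^2)·f_2 from 5/12x_1^2x_2^2 - 5/6x_2^4 + 8x_1^3 + 1/2x_1^2x_2 + 5x_1x_2^2 + 23/12x_2^3 - 8x_1^2 - 5/2x_1x_2 - 27/4x_2^2 + 3x_2 → -5/4x_2^4 + 8x_1^3 + 1/2x_1^2x_2 + 55/12x_1x_2^2 + 23/12x_2^3 - 8x_1^2 - 5/2x_1x_2 - 71/12x_2^2 + 3x_2
  leading term x_2^4: no divisor's leading term divides it; move -5/4x_2^4 to the remainder.
  leading term x_1^3: subtract (4)·f_1 from 8x_1^3 + 1/2x_1^2x_2 + 55/12x_1x_2^2 + 23/12x_2^3 - 8x_1^2 - 5/2x_1x_2 - 71/12x_2^2 + 3x_2 → 9/2x_1^2x_2 + 55/12x_1x_2^2 + 23/12x_2^3 - 8x_1^2 - 5/2x_1x_2 + 3/4x_2^2 - 40x_1 - 9x_2 + 48
  leading term x_1^2x_2: subtract (9/4x_2)·f_2 from 9/2x_1^2x_2 + 55/12x_1x_2^2 + 23/12x_2^3 - 8x_1^2 - 5/2x_1x_2 + 3/4x_2^2 - 40x_1 - 9x_2 + 48 → 55/12x_1x_2^2 - 31/12x_2^3 - 8x_1^2 - 7x_1x_2 + 3/4x_2^2 - 40x_1 + 48
  leading term x_1x_2^2: subtract (-55/12)·g_3 from 55/12x_1x_2^2 - 31/12x_2^3 - 8x_1^2 - 7x_1x_2 + 3/4x_2^2 - 40x_1 + 48 → -7/24x_2^3 - 8x_1^2 - 113/24x_1x_2 + 109/72x_2^2 - 10/3x_1 + 55/24x_2 + 34/3
  leading term x_2^3: no divisor's leading term divides it; move -7/24x_2^3 to the remainder.
  leading term x_1^2: subtract (-4)·f_2 from -8x_1^2 - 113/24x_1x_2 + 109/72x_2^2 - 10/3x_1 + 55/24x_2 + 34/3 → -113/24x_1x_2 + 685/72x_2^2 + 14/3x_1 + 55/24x_2 - 14/3
  leading term x_1x_2: no divisor's leading term divides it; move -113/24x_1x_2 to the remainder.
  leading term x_2^2: no divisor's leading term divides it; move 685/72x_2^2 to the remainder.
  leading term x_1: no divisor's leading term divides it; move 14/3x_1 to the remainder.
  leading term x_2: no divisor's leading term divides it; move 55/24x_2 to the remainder.
  leading term 1: no divisor's leading term divides it; move -14/3 to the remainder.
  remainder -5/4x_2^4 - 7/24x_2^3 - 113/24x_1x_2 + 685/72x_2^2 + 14/3x_1 + 55/24x_2 - 14/3 ≠ 0; add g_4 = -5/4x_2^4 - 7/24x_2^3 - 113/24x_1x_2 + 685/72x_2^2 + 14/3x_1 + 55/24x_2 - 14/3 to the basis.

S(f_2,g_3): lcm = x_1^2x_2^2. S = 1/2x_1x_2^3 + x_2^4 + 1/2x_1^2x_2 + 7/6x_1x_2^2 + 8x_1^2 + 1/2x_1x_2 - 2x_2^2 - 8x_1.
  leading term x_1x_2^3: subtract (-1/2x_2)·g_3 from 1/2x_1x_2^3 + x_2^4 + 1/2x_1^2x_2 + 7/6x_1x_2^2 + 8x_1^2 + 1/2x_1x_2 - 2x_2^2 - 8x_1 → 5/4x_2^4 + 1/2x_1^2x_2 + 17/12x_1x_2^2 + 1/12x_2^3 + 8x_1^2 + 9/2x_1x_2 - 7/4x_2^2 - 8x_1 - 4x_2
  leading term x_2^4: subtract (-1)·g_4 from 5/4x_2^4 + 1/2x_1^2x_2 + 17/12x_1x_2^2 + 1/12x_2^3 + 8x_1^2 + 9/2x_1x_2 - 7/4x_2^2 - 8x_1 - 4x_2 → 1/2x_1^2x_2 + 17/12x_1x_2^2 - 5/24x_2^3 + 8x_1^2 - 5/24x_1x_2 + 559/72x_2^2 - 10/3x_1 - 41/24x_2 - 14/3
  leading term x_1^2x_2: subtract (1/4x_2)·f_2 from 1/2x_1^2x_2 + 17/12x_1x_2^2 - 5/24x_2^3 + 8x_1^2 - 5/24x_1x_2 + 559/72x_2^2 - 10/3x_1 - 41/24x_2 - 14/3 → 17/12x_1x_2^2 - 17/24x_2^3 + 8x_1^2 - 17/24x_1x_2 + 559/72x_2^2 - 10/3x_1 - 17/24x_2 - 14/3
  leading term x_1x_2^2: subtract (-17/12)·g_3 from 17/12x_1x_2^2 - 17/24x_2^3 + 8x_1^2 - 17/24x_1x_2 + 559/72x_2^2 - 10/3x_1 - 17/24x_2 - 14/3 → 8x_1^2 + 8x_2^2 + 8x_1 - 16
  leading term x_1^2: subtract (4)·f_2 from 8x_1^2 + 8x_2^2 + 8x_1 - 16 → 0
  remainder 0.

S(f_1,g_4): leading monomials are coprime, so the S-polynomial reduces to 0 (Buchberger's first criterion).
S(f_2,g_4): leading monomials are coprime, so the S-polynomial reduces to 0 (Buchberger's first criterion).
S(g_3,g_4): lcm = x_1x_2^4. S = -1/2x_2^5 - 11/15x_1x_2^3 - 1/6x_2^4 - 113/30x_1^2x_2 - 7/18x_1x_2^2 - 1/2x_2^3 + 56/15x_1^2 + 11/6x_1x_2 + 8x_2^2 - 56/15x_1.
  leading term x_2^5: subtract (2/5x_2)·g_4 from -1/2x_2^5 - 11/15x_1x_2^3 - 1/6x_2^4 - 113/30x_1^2x_2 - 7/18x_1x_2^2 - 1/2x_2^3 + 56/15x_1^2 + 11/6x_1x_2 + 8x_2^2 - 56/15x_1 → -11/15x_1x_2^3 - 1/20x_2^4 - 113/30x_1^2x_2 + 269/180x_1x_2^2 - 155/36x_2^3 + 56/15x_1^2 - 1/30x_1x_2 + 85/12x_2^2 - 56/15x_1 + 28/15x_2
  leading term x_1x_2^3: subtract (11/15x_2)·g_3 from -11/15x_1x_2^3 - 1/20x_2^4 - 113/30x_1^2x_2 + 269/180x_1x_2^2 - 155/36x_2^3 + 56/15x_1^2 - 1/30x_1x_2 + 85/12x_2^2 - 56/15x_1 + 28/15x_2 → -5/12x_2^4 - 113/30x_1^2x_2 + 203/180x_1x_2^2 - 797/180x_2^3 + 56/15x_1^2 - 59/10x_1x_2 + 403/60x_2^2 - 56/15x_1 + 116/15x_2
  leading term x_2^4: subtract (1/3)·g_4 from -5/12x_2^4 - 113/30x_1^2x_2 + 203/180x_1x_2^2 - 797/180x_2^3 + 56/15x_1^2 - 59/10x_1x_2 + 403/60x_2^2 - 56/15x_1 + 116/15x_2 → -113/30x_1^2x_2 + 203/180x_1x_2^2 - 1559/360x_2^3 + 56/15x_1^2 - 1559/360x_1x_2 + 3829/1080x_2^2 - 238/45x_1 + 2509/360x_2 + 14/9
  leading term x_1^2x_2: subtract (-113/60x_2)·f_2 from -113/30x_1^2x_2 + 203/180x_1x_2^2 - 1559/360x_2^3 + 56/15x_1^2 - 1559/360x_1x_2 + 3829/1080x_2^2 - 238/45x_1 + 2509/360x_2 + 14/9 → 203/180x_1x_2^2 - 203/360x_2^3 + 56/15x_1^2 - 203/360x_1x_2 + 3829/1080x_2^2 - 238/45x_1 - 203/360x_2 + 14/9
  leading term x_1x_2^2: subtract (-203/180)·g_3 from 203/180x_1x_2^2 - 203/360x_2^3 + 56/15x_1^2 - 203/360x_1x_2 + 3829/1080x_2^2 - 238/45x_1 - 203/360x_2 + 14/9 → 56/15x_1^2 + 56/15x_2^2 + 56/15x_1 - 112/15
  leading term x_1^2: subtract (28/15)·f_2 from 56/15x_1^2 + 56/15x_2^2 + 56/15x_1 - 112/15 → 0
  remainder 0.

Every S-polynomial of the final basis reduces to 0, so we have a Gröbner basis.
Inter-reduce: drop elements whose leading term is divisible by another's, tail-reduce, and make monic.

G = {x_2^4 + 7/30x_2^3 + 113/30x_1x_2 - 137/18x_2^2 - 56/15x_1 - 11/6x_2 + 56/15, x_1x_2^2 - 1/2x_2^3 - 1/2x_1x_2 - 1/6x_2^2 - 8x_1 - 1/2x_2 + 8, x_1^2 + x_2^2 + x_1 - 2}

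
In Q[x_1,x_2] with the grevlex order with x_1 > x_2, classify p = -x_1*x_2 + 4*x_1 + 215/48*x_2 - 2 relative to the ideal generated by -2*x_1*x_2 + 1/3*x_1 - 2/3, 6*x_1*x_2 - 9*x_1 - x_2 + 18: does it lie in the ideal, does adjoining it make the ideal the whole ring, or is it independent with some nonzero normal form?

First compute the reduced Gröbner basis of I by Buchberger's algorithm.
f_1 = -2*x_1*x_2 + 1/3*x_1 - 2/3, LT = x_1*x_2.
f_2 = 6*x_1*x_2 - 9*x_1 - x_2 + 18, LT = x_1*x_2.

S(f_1,f_2): lcm = x_1*x_2. S = 4/3*x_1 + 1/6*x_2 - 8/3.
  reduce S modulo (f_1, f_2):
  remainder 4/3*x_1 + 1/6*x_2 - 8/3 ≠ 0; add h_3 = 4/3*x_1 + 1/6*x_2 - 8/3 to the basis.

S(f_1,h_3): lcm = x_1*x_2. S = -1/8*x_2**2 - 1/6*x_1 + 2*x_2 + 1/3.
  reduce S modulo (f_1, f_2, h_3):
  remainder -1/8*x_2**2 + 97/48*x_2 ≠ 0; add h_4 = -1/8*x_2**2 + 97/48*x_2 to the basis.

The other S-polynomials (S(f_2,h_3), S(f_1,h_4), S(f_2,h_4), S(h_3,h_4)) all reduce to 0 modulo the current basis, so we have a Gröbner basis.
Inter-reduce: drop elements whose leading term is divisible by another's, tail-reduce, and make monic.
Reduced Gröbner basis: {x_2**2 - 97/6*x_2, x_1 + 1/8*x_2 - 2}.
Label its elements g_1 = x_2**2 - 97/6*x_2, g_2 = x_1 + 1/8*x_2 - 2.

Reduce p = -x_1*x_2 + 4*x_1 + 215/48*x_2 - 2 modulo G:
  leading term x_1*x_2: subtract (-x_2)·g_2 from -x_1*x_2 + 4*x_1 + 215/48*x_2 - 2 → 1/8*x_2**2 + 4*x_1 + 119/48*x_2 - 2
  leading term x_2**2: subtract (1/8)·g_1 from 1/8*x_2**2 + 4*x_1 + 119/48*x_2 - 2 → 4*x_1 + 9/2*x_2 - 2
  leading term x_1: subtract (4)·g_2 from 4*x_1 + 9/2*x_2 - 2 → 4*x_2 + 6
  leading term x_2: no divisor's leading term divides it; move 4*x_2 to the remainder.
  leading term 1: no divisor's leading term divides it; move 6 to the remainder.
  normal form = 4*x_2 + 6.
The normal form is nonzero, so p ∉ I. Since p minus its normal form lies in I, I + (p) = I + (r) where r = 4*x_2 + 6; decide whether this ideal is the whole ring.
Run Buchberger on G together with r (pairs among the g_i already reduce to 0 since G is a Gröbner basis):
g_1 = x_2**2 - 97/6*x_2, LT = x_2**2.
g_2 = x_1 + 1/8*x_2 - 2, LT = x_1.
r = 4*x_2 + 6, LT = x_2.

S(g_1,r): lcm = x_2**2. S = -53/3*x_2.
  reduce S modulo (g_1, g_2, r):
  remainder 53/2 ≠ 0; add m_4 = 53/2 to the basis.

The other S-polynomials (S(g_1,g_2), S(g_2,r), S(g_1,m_4), S(g_2,m_4), S(r,m_4)) all reduce to 0 modulo the current basis, so we have a Gröbner basis.
Inter-reduce: drop elements whose leading term is divisible by another's, tail-reduce, and make monic.
Reduced Gröbner basis: {1}.
The reduced Gröbner basis of I + (p) is {1}: the ideal is the whole ring, so the enlarged system has no common solution — adjoining p is inconsistent.

The remainder on division by a Gröbner basis is unique — it is the normal form.

Adjoining -x_1*x_2 + 4*x_1 + 215/48*x_2 - 2 makes the ideal the whole ring: the system is inconsistent.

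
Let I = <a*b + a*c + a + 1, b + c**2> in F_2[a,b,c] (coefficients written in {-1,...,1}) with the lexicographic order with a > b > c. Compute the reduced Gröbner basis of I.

f_1 = a*b + a*c + a + 1, LT = a*b.
f_2 = b + c**2, LT = b.

S(f_1,f_2): lcm = a*b. S = a*c**2 + a*c + a + 1.
  reduce S modulo (f_1, f_2):
  remainder a*c**2 + a*c + a + 1 ≠ 0; add g_3 = a*c**2 + a*c + a + 1 to the basis.

The other S-polynomials (S(f_1,g_3), S(f_2,g_3)) all reduce to 0 modulo the current basis, so we have a Gröbner basis.
Inter-reduce: drop elements whose leading term is divisible by another's, tail-reduce, and make monic.

G = {a*c**2 + a*c + a + 1, b + c**2}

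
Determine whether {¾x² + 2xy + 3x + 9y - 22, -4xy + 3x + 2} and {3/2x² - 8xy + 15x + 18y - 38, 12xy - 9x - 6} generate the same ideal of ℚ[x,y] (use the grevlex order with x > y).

Yes, the ideals are equal.

Equality of ideals is decidable: compute both reduced Gröbner bases (unique for the ordering) and check whether they agree.
Buchberger on the first generating set:
f_1 = ¾x² + 2xy + 3x + 9y - 22, LT = x².
f_2 = -4xy + 3x + 2, LT = xy.

S(f_1,f_2): lcm = x²y. S = 8/3xy² + ¾x² + 4xy + 12y² + ½x - 88/3y.
  leading term xy²: subtract (-⅔y)·f_2 from 8/3xy² + ¾x² + 4xy + 12y² + ½x - 88/3y → ¾x² + 6xy + 12y² + ½x - 28y
  leading term x²: subtract (1)·f_1 from ¾x² + 6xy + 12y² + ½x - 28y → 4xy + 12y² - 5/2x - 37y + 22
  leading term xy: subtract (-1)·f_2 from 4xy + 12y² - 5/2x - 37y + 22 → 12y² + ½x - 37y + 24
  leading term y²: no divisor's leading term divides it; move 12y² to the remainder.
  leading term x: no divisor's leading term divides it; move ½x to the remainder.
  leading term y: no divisor's leading term divides it; move -37y to the remainder.
  leading term 1: no divisor's leading term divides it; move 24 to the remainder.
  remainder 12y² + ½x - 37y + 24 ≠ 0; add g_3 = 12y² + ½x - 37y + 24 to the basis.

The other S-polynomials (S(f_1,g_3), S(f_2,g_3)) all reduce to 0 modulo the current basis, so we have a Gröbner basis.
Inter-reduce: drop elements whose leading term is divisible by another's, tail-reduce, and make monic.
Reduced Gröbner basis: {x² + 6x + 12y - 28, xy - ¾x - ½, y² + 1/24x - 37/12y + 2}.

Buchberger on the second generating set:
h_1 = 3/2x² - 8xy + 15x + 18y - 38, LT = x².
h_2 = 12xy - 9x - 6, LT = xy.

S(h_1,h_2): lcm = x²y. S = -16/3xy² + ¾x² + 10xy + 12y² + ½x - 76/3y.
  leading term xy²: subtract (-4/9y)·h_2 from -16/3xy² + ¾x² + 10xy + 12y² + ½x - 76/3y → ¾x² + 6xy + 12y² + ½x - 28y
  leading term x²: subtract (½)·h_1 from ¾x² + 6xy + 12y² + ½x - 28y → 10xy + 12y² - 7x - 37y + 19
  leading term xy: subtract (⅚)·h_2 from 10xy + 12y² - 7x - 37y + 19 → 12y² + ½x - 37y + 24
  leading term y²: no divisor's leading term divides it; move 12y² to the remainder.
  leading term x: no divisor's leading term divides it; move ½x to the remainder.
  leading term y: no divisor's leading term divides it; move -37y to the remainder.
  leading term 1: no divisor's leading term divides it; move 24 to the remainder.
  remainder 12y² + ½x - 37y + 24 ≠ 0; add k_3 = 12y² + ½x - 37y + 24 to the basis.

The other S-polynomials (S(h_1,k_3), S(h_2,k_3)) all reduce to 0 modulo the current basis, so we have a Gröbner basis.
Inter-reduce: drop elements whose leading term is divisible by another's, tail-reduce, and make monic.
Reduced Gröbner basis: {x² + 6x + 12y - 28, xy - ¾x - ½, y² + 1/24x - 37/12y + 2}.

The two bases agree; hence the ideals are identical.
The choice of monomial ordering does not affect the verdict — as long as both bases are computed under the same ordering, their equality decides ideal equality.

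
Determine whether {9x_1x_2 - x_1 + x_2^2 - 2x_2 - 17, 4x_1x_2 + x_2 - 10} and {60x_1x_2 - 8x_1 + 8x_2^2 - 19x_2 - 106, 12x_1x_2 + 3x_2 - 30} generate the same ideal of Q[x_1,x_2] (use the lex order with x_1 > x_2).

Yes, the ideals are equal.

For a fixed monomial order, each ideal has a unique reduced Gröbner basis; comparing bases decides equality.
Buchberger on the first generating set:
f_1 = 9x_1x_2 - x_1 + x_2^2 - 2x_2 - 17, LT = x_1x_2.
f_2 = 4x_1x_2 + x_2 - 10, LT = x_1x_2.

S(f_1,f_2): lcm = x_1x_2. S = -1/9x_1 + 1/9x_2^2 - 17/36x_2 + 11/18.
  leading term x_1: no divisor's leading term divides it; move -1/9x_1 to the remainder.
  leading term x_2^2: no divisor's leading term divides it; move 1/9x_2^2 to the remainder.
  leading term x_2: no divisor's leading term divides it; move -17/36x_2 to the remainder.
  leading term 1: no divisor's leading term divides it; move 11/18 to the remainder.
  remainder -1/9x_1 + 1/9x_2^2 - 17/36x_2 + 11/18 ≠ 0; add g_3 = -1/9x_1 + 1/9x_2^2 - 17/36x_2 + 11/18 to the basis.

S(f_1,g_3): lcm = x_1x_2. S = -1/9x_1 + x_2^3 - 149/36x_2^2 + 95/18x_2 - 17/9.
  leading term x_1: subtract (1)·g_3 from -1/9x_1 + x_2^3 - 149/36x_2^2 + 95/18x_2 - 17/9 → x_2^3 - 17/4x_2^2 + 23/4x_2 - 5/2
  leading term x_2^3: no divisor's leading term divides it; move x_2^3 to the remainder.
  leading term x_2^2: no divisor's leading term divides it; move -17/4x_2^2 to the remainder.
  leading term x_2: no divisor's leading term divides it; move 23/4x_2 to the remainder.
  leading term 1: no divisor's leading term divides it; move -5/2 to the remainder.
  remainder x_2^3 - 17/4x_2^2 + 23/4x_2 - 5/2 ≠ 0; add g_4 = x_2^3 - 17/4x_2^2 + 23/4x_2 - 5/2 to the basis.

The other S-polynomials (S(f_2,g_3), S(f_1,g_4), S(f_2,g_4), S(g_3,g_4)) all reduce to 0 modulo the current basis, so we have a Gröbner basis.
Inter-reduce: drop elements whose leading term is divisible by another's, tail-reduce, and make monic.
Reduced Gröbner basis: {x_1 - x_2^2 + 17/4x_2 - 11/2, x_2^3 - 17/4x_2^2 + 23/4x_2 - 5/2}.

Buchberger on the second generating set:
h_1 = 60x_1x_2 - 8x_1 + 8x_2^2 - 19x_2 - 106, LT = x_1x_2.
h_2 = 12x_1x_2 + 3x_2 - 30, LT = x_1x_2.

S(h_1,h_2): lcm = x_1x_2. S = -2/15x_1 + 2/15x_2^2 - 17/30x_2 + 11/15.
  leading term x_1: no divisor's leading term divides it; move -2/15x_1 to the remainder.
  leading term x_2^2: no divisor's leading term divides it; move 2/15x_2^2 to the remainder.
  leading term x_2: no divisor's leading term divides it; move -17/30x_2 to the remainder.
  leading term 1: no divisor's leading term divides it; move 11/15 to the remainder.
  remainder -2/15x_1 + 2/15x_2^2 - 17/30x_2 + 11/15 ≠ 0; add k_3 = -2/15x_1 + 2/15x_2^2 - 17/30x_2 + 11/15 to the basis.

S(h_1,k_3): lcm = x_1x_2. S = -2/15x_1 + x_2^3 - 247/60x_2^2 + 311/60x_2 - 53/30.
  leading term x_1: subtract (1)·k_3 from -2/15x_1 + x_2^3 - 247/60x_2^2 + 311/60x_2 - 53/30 → x_2^3 - 17/4x_2^2 + 23/4x_2 - 5/2
  leading term x_2^3: no divisor's leading term divides it; move x_2^3 to the remainder.
  leading term x_2^2: no divisor's leading term divides it; move -17/4x_2^2 to the remainder.
  leading term x_2: no divisor's leading term divides it; move 23/4x_2 to the remainder.
  leading term 1: no divisor's leading term divides it; move -5/2 to the remainder.
  remainder x_2^3 - 17/4x_2^2 + 23/4x_2 - 5/2 ≠ 0; add k_4 = x_2^3 - 17/4x_2^2 + 23/4x_2 - 5/2 to the basis.

The other S-polynomials (S(h_2,k_3), S(h_1,k_4), S(h_2,k_4), S(k_3,k_4)) all reduce to 0 modulo the current basis, so we have a Gröbner basis.
Inter-reduce: drop elements whose leading term is divisible by another's, tail-reduce, and make monic.
Reduced Gröbner basis: {x_1 - x_2^2 + 17/4x_2 - 11/2, x_2^3 - 17/4x_2^2 + 23/4x_2 - 5/2}.

Same reduced basis, so the two generating sets span the same ideal.
The choice of monomial ordering does not affect the verdict — as long as both bases are computed under the same ordering, their equality decides ideal equality.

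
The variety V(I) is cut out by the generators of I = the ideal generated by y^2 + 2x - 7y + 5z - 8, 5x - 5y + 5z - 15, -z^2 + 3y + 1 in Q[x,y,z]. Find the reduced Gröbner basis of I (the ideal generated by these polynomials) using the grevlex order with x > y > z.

f_1 = y^2 + 2x - 7y + 5z - 8, LT = y^2.
f_2 = 5x - 5y + 5z - 15, LT = x.
f_3 = -z^2 + 3y + 1, LT = z^2.

The S-polynomials (S(f_1,f_2), S(f_1,f_3), S(f_2,f_3)) all reduce to 0 modulo the current basis, so we have a Gröbner basis.

G = {y^2 - 5y + 3z - 2, z^2 - 3y - 1, x - y + z - 3}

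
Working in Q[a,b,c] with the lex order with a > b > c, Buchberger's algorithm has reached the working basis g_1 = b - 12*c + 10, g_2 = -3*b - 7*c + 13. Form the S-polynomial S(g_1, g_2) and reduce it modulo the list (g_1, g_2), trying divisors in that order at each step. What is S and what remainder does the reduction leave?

lcm(LM(g_1), LM(g_2)) = b.
S = (lcm/LT(g_1))·g_1 − (lcm/LT(g_2))·g_2 = -43/3*c + 43/3.
Reduce S modulo (g_1, g_2) in that order:
  leading term c: no divisor's leading term divides it; move -43/3*c to the remainder.
  leading term 1: no divisor's leading term divides it; move 43/3 to the remainder.
The remainder -43/3*c + 43/3 is nonzero, so it would be added as the next basis element.

S(g_1, g_2) = -43/3*c + 43/3; remainder on division = -43/3*c + 43/3.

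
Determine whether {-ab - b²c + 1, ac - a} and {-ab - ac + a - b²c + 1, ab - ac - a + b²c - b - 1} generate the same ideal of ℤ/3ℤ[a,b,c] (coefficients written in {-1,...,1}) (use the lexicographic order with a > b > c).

No, the ideals differ.

Equality of ideals is decidable: compute both reduced Gröbner bases (unique for the ordering) and check whether they agree.
Buchberger on the first generating set:
f_1 = -ab - b²c + 1, LT = ab.
f_2 = ac - a, LT = ac.

S(f_1,f_2): lcm = abc. S = ab + b²c² - c.
  leading term ab: subtract (-1)·f_1 from ab + b²c² - c → b²c² - b²c - c + 1
  leading term b²c²: no divisor's leading term divides it; move b²c² to the remainder.
  leading term b²c: no divisor's leading term divides it; move -b²c to the remainder.
  leading term c: no divisor's leading term divides it; move -c to the remainder.
  leading term 1: no divisor's leading term divides it; move 1 to the remainder.
  remainder b²c² - b²c - c + 1 ≠ 0; add g_3 = b²c² - b²c - c + 1 to the basis.

The other S-polynomials (S(f_1,g_3), S(f_2,g_3)) all reduce to 0 modulo the current basis, so we have a Gröbner basis.
Inter-reduce: drop elements whose leading term is divisible by another's, tail-reduce, and make monic.
Reduced Gröbner basis: {ab + b²c - 1, ac - a, b²c² - b²c - c + 1}.

Buchberger on the second generating set:
h_1 = -ab - ac + a - b²c + 1, LT = ab.
h_2 = ab - ac - a + b²c - b - 1, LT = ab.

S(h_1,h_2): lcm = ab. S = -ac + b.
  leading term ac: no divisor's leading term divides it; move -ac to the remainder.
  leading term b: no divisor's leading term divides it; move b to the remainder.
  remainder -ac + b ≠ 0; add k_3 = -ac + b to the basis.

S(h_1,k_3): lcm = abc. S = ac² - ac + b²c² + b² - c.
  leading term ac²: subtract (-c)·k_3 from ac² - ac + b²c² + b² - c → -ac + b²c² + b² + bc - c
  leading term ac: subtract (1)·k_3 from -ac + b²c² + b² + bc - c → b²c² + b² + bc - b - c
  leading term b²c²: no divisor's leading term divides it; move b²c² to the remainder.
  leading term b²: no divisor's leading term divides it; move b² to the remainder.
  leading term bc: no divisor's leading term divides it; move bc to the remainder.
  leading term b: no divisor's leading term divides it; move -b to the remainder.
  leading term c: no divisor's leading term divides it; move -c to the remainder.
  remainder b²c² + b² + bc - b - c ≠ 0; add k_4 = b²c² + b² + bc - b - c to the basis.

The other S-polynomials (S(h_2,k_3), S(h_1,k_4), S(h_2,k_4), S(k_3,k_4)) all reduce to 0 modulo the current basis, so we have a Gröbner basis.
Inter-reduce: drop elements whose leading term is divisible by another's, tail-reduce, and make monic.
Reduced Gröbner basis: {ab - a + b²c + b - 1, ac - b, b²c² + b² + bc - b - c}.

These differ, so the ideals are not equal.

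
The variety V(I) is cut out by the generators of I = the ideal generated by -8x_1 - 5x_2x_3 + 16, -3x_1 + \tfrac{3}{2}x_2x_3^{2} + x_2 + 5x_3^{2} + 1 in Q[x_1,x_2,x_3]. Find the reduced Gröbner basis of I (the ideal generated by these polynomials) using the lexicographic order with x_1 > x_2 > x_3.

G = {x_1 + \tfrac{5}{8}x_2x_3 - 2, x_2x_3^{2} + \tfrac{5}{4}x_2x_3 + \tfrac{2}{3}x_2 + \tfrac{10}{3}x_3^{2} - \tfrac{10}{3}}

f_1 = -8x_1 - 5x_2x_3 + 16, LT = x_1.
f_2 = -3x_1 + \tfrac{3}{2}x_2x_3^{2} + x_2 + 5x_3^{2} + 1, LT = x_1.

S(f_1,f_2): lcm = x_1. S = \tfrac{1}{2}x_2x_3^{2} + \tfrac{5}{8}x_2x_3 + \tfrac{1}{3}x_2 + \tfrac{5}{3}x_3^{2} - \tfrac{5}{3}.
  reduce S modulo (f_1, f_2):
  remainder \tfrac{1}{2}x_2x_3^{2} + \tfrac{5}{8}x_2x_3 + \tfrac{1}{3}x_2 + \tfrac{5}{3}x_3^{2} - \tfrac{5}{3} ≠ 0; add g_3 = \tfrac{1}{2}x_2x_3^{2} + \tfrac{5}{8}x_2x_3 + \tfrac{1}{3}x_2 + \tfrac{5}{3}x_3^{2} - \tfrac{5}{3} to the basis.

The other S-polynomials (S(f_1,g_3), S(f_2,g_3)) all reduce to 0 modulo the current basis, so we have a Gröbner basis.
Inter-reduce: drop elements whose leading term is divisible by another's, tail-reduce, and make monic.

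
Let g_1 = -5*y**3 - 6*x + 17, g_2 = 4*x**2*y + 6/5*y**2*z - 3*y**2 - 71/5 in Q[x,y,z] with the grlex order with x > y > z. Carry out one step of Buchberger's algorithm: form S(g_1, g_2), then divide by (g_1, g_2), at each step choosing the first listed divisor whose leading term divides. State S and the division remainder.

S(g_1, g_2) = -3/10*y**4*z + 3/4*y**4 + 6/5*x**3 - 17/5*x**2 + 71/20*y**2; remainder on division = 6/5*x**3 + 9/25*x*y*z - 17/5*x**2 - 9/10*x*y + 71/20*y**2 - 51/50*y*z + 51/20*y.

lcm(LM(g_1), LM(g_2)) = x**2*y**3.
S = (lcm/LT(g_1))·g_1 − (lcm/LT(g_2))·g_2 = -3/10*y**4*z + 3/4*y**4 + 6/5*x**3 - 17/5*x**2 + 71/20*y**2.
Reduce S modulo (g_1, g_2) in that order:
  leading term y**4*z: subtract (3/50*y*z)·g_1 from -3/10*y**4*z + 3/4*y**4 + 6/5*x**3 - 17/5*x**2 + 71/20*y**2 → 3/4*y**4 + 6/5*x**3 + 9/25*x*y*z - 17/5*x**2 + 71/20*y**2 - 51/50*y*z
  leading term y**4: subtract (-3/20*y)·g_1 from 3/4*y**4 + 6/5*x**3 + 9/25*x*y*z - 17/5*x**2 + 71/20*y**2 - 51/50*y*z → 6/5*x**3 + 9/25*x*y*z - 17/5*x**2 - 9/10*x*y + 71/20*y**2 - 51/50*y*z + 51/20*y
  leading term x**3: no divisor's leading term divides it; move 6/5*x**3 to the remainder.
  leading term x*y*z: no divisor's leading term divides it; move 9/25*x*y*z to the remainder.
  leading term x**2: no divisor's leading term divides it; move -17/5*x**2 to the remainder.
  leading term x*y: no divisor's leading term divides it; move -9/10*x*y to the remainder.
  leading term y**2: no divisor's leading term divides it; move 71/20*y**2 to the remainder.
  leading term y*z: no divisor's leading term divides it; move -51/50*y*z to the remainder.
  leading term y: no divisor's leading term divides it; move 51/20*y to the remainder.
The remainder 6/5*x**3 + 9/25*x*y*z - 17/5*x**2 - 9/10*x*y + 71/20*y**2 - 51/50*y*z + 51/20*y is nonzero, so it would be added as the next basis element.
This is the inner loop of Buchberger's algorithm — each nonzero remainder becomes a new basis element.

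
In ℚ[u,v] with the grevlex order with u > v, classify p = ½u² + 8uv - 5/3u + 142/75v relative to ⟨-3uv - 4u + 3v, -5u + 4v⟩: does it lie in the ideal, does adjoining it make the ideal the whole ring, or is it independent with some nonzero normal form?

½u² + 8uv - 5/3u + 142/75v lies in I (it reduces to 0).

First compute the reduced Gröbner basis of I by Buchberger's algorithm.
f_1 = -3uv - 4u + 3v, LT = uv.
f_2 = -5u + 4v, LT = u.

S(f_1,f_2): lcm = uv. S = ⅘v² + 4/3u - v.
  leading term v²: no divisor's leading term divides it; move ⅘v² to the remainder.
  leading term u: subtract (-4/15)·f_2 from 4/3u - v → 1/15v
  leading term v: no divisor's leading term divides it; move 1/15v to the remainder.
  remainder ⅘v² + 1/15v ≠ 0; add h_3 = ⅘v² + 1/15v to the basis.

S(f_1,h_3): lcm = uv². S = 5/4uv - v².
  leading term uv: subtract (-5/12)·f_1 from 5/4uv - v² → -v² - 5/3u + 5/4v
  leading term v²: subtract (-5/4)·h_3 from -v² - 5/3u + 5/4v → -5/3u + 4/3v
  leading term u: subtract (⅓)·f_2 from -5/3u + 4/3v → 0
  remainder 0.

S(f_2,h_3): leading monomials are coprime, so the S-polynomial reduces to 0 (Buchberger's first criterion).
Every S-polynomial of the final basis reduces to 0, so we have a Gröbner basis.
Inter-reduce: drop elements whose leading term is divisible by another's, tail-reduce, and make monic.
Reduced Gröbner basis: {v² + 1/12v, u - ⅘v}.
Label its elements g_1 = v² + 1/12v, g_2 = u - ⅘v.

Reduce p = ½u² + 8uv - 5/3u + 142/75v modulo G:
  leading term u²: subtract (½u)·g_2 from ½u² + 8uv - 5/3u + 142/75v → 42/5uv - 5/3u + 142/75v
  leading term uv: subtract (42/5v)·g_2 from 42/5uv - 5/3u + 142/75v → 168/25v² - 5/3u + 142/75v
  leading term v²: subtract (168/25)·g_1 from 168/25v² - 5/3u + 142/75v → -5/3u + 4/3v
  leading term u: subtract (-5/3)·g_2 from -5/3u + 4/3v → 0
  normal form = 0.
Since the normal form is 0, p ∈ I.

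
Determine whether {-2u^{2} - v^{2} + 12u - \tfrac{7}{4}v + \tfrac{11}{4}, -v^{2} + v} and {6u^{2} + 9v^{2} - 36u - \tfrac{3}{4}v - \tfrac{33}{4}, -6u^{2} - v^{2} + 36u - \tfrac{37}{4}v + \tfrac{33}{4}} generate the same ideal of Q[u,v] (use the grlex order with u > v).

For a fixed monomial order, each ideal has a unique reduced Gröbner basis; comparing bases decides equality.
Buchberger on the first generating set:
f_1 = -2u^{2} - v^{2} + 12u - \tfrac{7}{4}v + \tfrac{11}{4}, LT = u^{2}.
f_2 = -v^{2} + v, LT = v^{2}.

The S-polynomials (S(f_1,f_2)) all reduce to 0 modulo the current basis, so we have a Gröbner basis.
Inter-reduce: drop elements whose leading term is divisible by another's, tail-reduce, and make monic.
Reduced Gröbner basis: {u^{2} - 6u + \tfrac{11}{8}v - \tfrac{11}{8}, v^{2} - v}.

Buchberger on the second generating set:
h_1 = 6u^{2} + 9v^{2} - 36u - \tfrac{3}{4}v - \tfrac{33}{4}, LT = u^{2}.
h_2 = -6u^{2} - v^{2} + 36u - \tfrac{37}{4}v + \tfrac{33}{4}, LT = u^{2}.

S(h_1,h_2): lcm = u^{2}. S = \tfrac{4}{3}v^{2} - \tfrac{5}{3}v.
  reduce S modulo (h_1, h_2):
  remainder \tfrac{4}{3}v^{2} - \tfrac{5}{3}v ≠ 0; add k_3 = \tfrac{4}{3}v^{2} - \tfrac{5}{3}v to the basis.

The other S-polynomials (S(h_1,k_3), S(h_2,k_3)) all reduce to 0 modulo the current basis, so we have a Gröbner basis.
Inter-reduce: drop elements whose leading term is divisible by another's, tail-reduce, and make monic.
Reduced Gröbner basis: {u^{2} - 6u + \tfrac{7}{4}v - \tfrac{11}{8}, v^{2} - \tfrac{5}{4}v}.

These differ, so the ideals are not equal.

No, the ideals differ.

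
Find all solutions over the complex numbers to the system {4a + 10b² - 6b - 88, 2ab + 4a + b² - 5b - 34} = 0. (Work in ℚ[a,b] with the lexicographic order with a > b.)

Compute a lex Gröbner basis by Buchberger's algorithm.
f_1 = 4a + 10b² - 6b - 88, LT = a.
f_2 = 2ab + 4a + b² - 5b - 34, LT = ab.

S(f_1,f_2): lcm = ab. S = -2a + 5/2b³ - 2b² - 39/2b + 17.
  leading term a: subtract (-½)·f_1 from -2a + 5/2b³ - 2b² - 39/2b + 17 → 5/2b³ + 3b² - 45/2b - 27
  leading term b³: no divisor's leading term divides it; move 5/2b³ to the remainder.
  leading term b²: no divisor's leading term divides it; move 3b² to the remainder.
  leading term b: no divisor's leading term divides it; move -45/2b to the remainder.
  leading term 1: no divisor's leading term divides it; move -27 to the remainder.
  remainder 5/2b³ + 3b² - 45/2b - 27 ≠ 0; add h_3 = 5/2b³ + 3b² - 45/2b - 27 to the basis.

The other S-polynomials (S(f_1,h_3), S(f_2,h_3)) all reduce to 0 modulo the current basis, so we have a Gröbner basis.
Inter-reduce: drop elements whose leading term is divisible by another's, tail-reduce, and make monic.
Reduced Gröbner basis: {a + 5/2b² - 3/2b - 22, b³ + 6/5b² - 9b - 54/5}.

A lex Gröbner basis eliminates variables successively. Here b³ + 6/5b² - 9b - 54/5 depends only on b, with roots {-3, -6/5, 3}; lifting each root through the earlier basis elements recovers the full solutions.
  b = -3: the earlier basis element becomes a + 5 = 0, giving a = -5 — point (-5, -3).
  b = -6/5: the earlier basis element becomes a - 83/5 = 0, giving a = 83/5 — point (83/5, -6/5).
  b = 3: the earlier basis element becomes a - 4 = 0, giving a = 4 — point (4, 3).
Substituting each solution back into the original system confirms all equations vanish.

{(-5, -3), (83/5, -6/5), (4, 3)}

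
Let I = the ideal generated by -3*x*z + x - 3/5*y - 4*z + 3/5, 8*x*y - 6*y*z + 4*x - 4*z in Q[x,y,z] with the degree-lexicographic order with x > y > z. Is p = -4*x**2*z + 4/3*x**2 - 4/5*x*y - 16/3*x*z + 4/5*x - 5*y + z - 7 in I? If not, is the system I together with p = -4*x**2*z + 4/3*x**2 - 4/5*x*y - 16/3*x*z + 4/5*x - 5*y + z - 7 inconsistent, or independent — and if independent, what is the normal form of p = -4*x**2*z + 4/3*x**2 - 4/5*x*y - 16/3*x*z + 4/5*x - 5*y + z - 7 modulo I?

-4*x**2*z + 4/3*x**2 - 4/5*x*y - 16/3*x*z + 4/5*x - 5*y + z - 7 is independent of I; its normal form modulo I is -5*y + z - 7.

First compute the reduced Gröbner basis of I by Buchberger's algorithm.
f_1 = -3*x*z + x - 3/5*y - 4*z + 3/5, LT = x*z.
f_2 = 8*x*y - 6*y*z + 4*x - 4*z, LT = x*y.

S(f_1,f_2): lcm = x*y*z. S = 3/4*y*z**2 - 1/3*x*y - 1/2*x*z + 1/5*y**2 + 4/3*y*z + 1/2*z**2 - 1/5*y.
  leading term y*z**2: no divisor's leading term divides it; move 3/4*y*z**2 to the remainder.
  leading term x*y: subtract (-1/24)·f_2 from -1/3*x*y - 1/2*x*z + 1/5*y**2 + 4/3*y*z + 1/2*z**2 - 1/5*y → -1/2*x*z + 1/5*y**2 + 13/12*y*z + 1/2*z**2 + 1/6*x - 1/5*y - 1/6*z
  leading term x*z: subtract (1/6)·f_1 from -1/2*x*z + 1/5*y**2 + 13/12*y*z + 1/2*z**2 + 1/6*x - 1/5*y - 1/6*z → 1/5*y**2 + 13/12*y*z + 1/2*z**2 - 1/10*y + 1/2*z - 1/10
  leading term y**2: no divisor's leading term divides it; move 1/5*y**2 to the remainder.
  leading term y*z: no divisor's leading term divides it; move 13/12*y*z to the remainder.
  leading term z**2: no divisor's leading term divides it; move 1/2*z**2 to the remainder.
  leading term y: no divisor's leading term divides it; move -1/10*y to the remainder.
  leading term z: no divisor's leading term divides it; move 1/2*z to the remainder.
  leading term 1: no divisor's leading term divides it; move -1/10 to the remainder.
  remainder 3/4*y*z**2 + 1/5*y**2 + 13/12*y*z + 1/2*z**2 - 1/10*y + 1/2*z - 1/10 ≠ 0; add h_3 = 3/4*y*z**2 + 1/5*y**2 + 13/12*y*z + 1/2*z**2 - 1/10*y + 1/2*z - 1/10 to the basis.

The other S-polynomials (S(f_1,h_3), S(f_2,h_3)) all reduce to 0 modulo the current basis, so we have a Gröbner basis.
Inter-reduce: drop elements whose leading term is divisible by another's, tail-reduce, and make monic.
Reduced Gröbner basis: {y*z**2 + 4/15*y**2 + 13/9*y*z + 2/3*z**2 - 2/15*y + 2/3*z - 2/15, x*y - 3/4*y*z + 1/2*x - 1/2*z, x*z - 1/3*x + 1/5*y + 4/3*z - 1/5}.
Label its elements g_1 = y*z**2 + 4/15*y**2 + 13/9*y*z + 2/3*z**2 - 2/15*y + 2/3*z - 2/15, g_2 = x*y - 3/4*y*z + 1/2*x - 1/2*z, g_3 = x*z - 1/3*x + 1/5*y + 4/3*z - 1/5.

Reduce p = -4*x**2*z + 4/3*x**2 - 4/5*x*y - 16/3*x*z + 4/5*x - 5*y + z - 7 modulo G:
  leading term x**2*z: subtract (-4*x)·g_3 from -4*x**2*z + 4/3*x**2 - 4/5*x*y - 16/3*x*z + 4/5*x - 5*y + z - 7 → -5*y + z - 7
  leading term y: no divisor's leading term divides it; move -5*y to the remainder.
  leading term z: no divisor's leading term divides it; move z to the remainder.
  leading term 1: no divisor's leading term divides it; move -7 to the remainder.
  normal form = -5*y + z - 7.
The normal form is nonzero, so p ∉ I. Since p minus its normal form lies in I, I + (p) = I + (r) where r = -5*y + z - 7; decide whether this ideal is the whole ring.
Run Buchberger on G together with r (pairs among the g_i already reduce to 0 since G is a Gröbner basis):
g_1 = y*z**2 + 4/15*y**2 + 13/9*y*z + 2/3*z**2 - 2/15*y + 2/3*z - 2/15, LT = y*z**2.
g_2 = x*y - 3/4*y*z + 1/2*x - 1/2*z, LT = x*y.
g_3 = x*z - 1/3*x + 1/5*y + 4/3*z - 1/5, LT = x*z.
r = -5*y + z - 7, LT = y.

S(g_1,r): lcm = y*z**2. S = 1/5*z**3 + 4/15*y**2 + 13/9*y*z - 11/15*z**2 - 2/15*y + 2/3*z - 2/15.
  leading term z**3: no divisor's leading term divides it; move 1/5*z**3 to the remainder.
  leading term y**2: subtract (-4/75*y)·r from 4/15*y**2 + 13/9*y*z - 11/15*z**2 - 2/15*y + 2/3*z - 2/15 → 337/225*y*z - 11/15*z**2 - 38/75*y + 2/3*z - 2/15
  leading term y*z: subtract (-337/1125*z)·r from 337/225*y*z - 11/15*z**2 - 38/75*y + 2/3*z - 2/15 → -488/1125*z**2 - 38/75*y - 1609/1125*z - 2/15
  leading term z**2: no divisor's leading term divides it; move -488/1125*z**2 to the remainder.
  leading term y: subtract (38/375)·r from -38/75*y - 1609/1125*z - 2/15 → -1723/1125*z + 72/125
  leading term z: no divisor's leading term divides it; move -1723/1125*z to the remainder.
  leading term 1: no divisor's leading term divides it; move 72/125 to the remainder.
  remainder 1/5*z**3 - 488/1125*z**2 - 1723/1125*z + 72/125 ≠ 0; add m_5 = 1/5*z**3 - 488/1125*z**2 - 1723/1125*z + 72/125 to the basis.

S(g_2,r): lcm = x*y. S = 1/5*x*z - 3/4*y*z - 9/10*x - 1/2*z.
  leading term x*z: subtract (1/5)·g_3 from 1/5*x*z - 3/4*y*z - 9/10*x - 1/2*z → -3/4*y*z - 5/6*x - 1/25*y - 23/30*z + 1/25
  leading term y*z: subtract (3/20*z)·r from -3/4*y*z - 5/6*x - 1/25*y - 23/30*z + 1/25 → -3/20*z**2 - 5/6*x - 1/25*y + 17/60*z + 1/25
  leading term z**2: no divisor's leading term divides it; move -3/20*z**2 to the remainder.
  leading term x: no divisor's leading term divides it; move -5/6*x to the remainder.
  leading term y: subtract (1/125)·r from -1/25*y + 17/60*z + 1/25 → 413/1500*z + 12/125
  leading term z: no divisor's leading term divides it; move 413/1500*z to the remainder.
  leading term 1: no divisor's leading term divides it; move 12/125 to the remainder.
  remainder -3/20*z**2 - 5/6*x + 413/1500*z + 12/125 ≠ 0; add m_6 = -3/20*z**2 - 5/6*x + 413/1500*z + 12/125 to the basis.

S(g_3,m_6): lcm = x*z**2. S = -50/9*x**2 + 338/225*x*z + 1/5*y*z + 4/3*z**2 + 16/25*x - 1/5*z.
  leading term x**2: no divisor's leading term divides it; move -50/9*x**2 to the remainder.
  leading term x*z: subtract (338/225)·g_3 from 338/225*x*z + 1/5*y*z + 4/3*z**2 + 16/25*x - 1/5*z → 1/5*y*z + 4/3*z**2 + 154/135*x - 338/1125*y - 1487/675*z + 338/1125
  leading term y*z: subtract (-1/25*z)·r from 1/5*y*z + 4/3*z**2 + 154/135*x - 338/1125*y - 1487/675*z + 338/1125 → 103/75*z**2 + 154/135*x - 338/1125*y - 1676/675*z + 338/1125
  leading term z**2: subtract (-412/45)·m_6 from 103/75*z**2 + 154/135*x - 338/1125*y - 1676/675*z + 338/1125 → -292/45*x - 338/1125*y + 71/1875*z + 6634/5625
  leading term x: no divisor's leading term divides it; move -292/45*x to the remainder.
  leading term y: subtract (338/5625)·r from -338/1125*y + 71/1875*z + 6634/5625 → -1/45*z + 8/5
  leading term z: no divisor's leading term divides it; move -1/45*z to the remainder.
  leading term 1: no divisor's leading term divides it; move 8/5 to the remainder.
  remainder -50/9*x**2 - 292/45*x - 1/45*z + 8/5 ≠ 0; add m_7 = -50/9*x**2 - 292/45*x - 1/45*z + 8/5 to the basis.

The other S-polynomials (S(g_1,g_2), S(g_1,g_3), S(g_2,g_3), S(g_3,r), S(g_1,m_5), S(g_2,m_5), S(g_3,m_5), S(r,m_5), S(g_1,m_6), S(g_2,m_6), S(r,m_6), S(m_5,m_6), S(g_1,m_7), S(g_2,m_7), S(g_3,m_7), S(r,m_7), S(m_5,m_7), S(m_6,m_7)) all reduce to 0 modulo the current basis, so we have a Gröbner basis.
Inter-reduce: drop elements whose leading term is divisible by another's, tail-reduce, and make monic.
Reduced Gröbner basis: {x**2 + 146/125*x + 1/250*z - 36/125, x*z - 1/3*x + 103/75*z - 12/25, z**2 + 50/9*x - 413/225*z - 16/25, y - 1/5*z + 7/5}.
The reduced Gröbner basis of I + (p) is {x**2 + 146/125*x + 1/250*z - 36/125, x*z - 1/3*x + 103/75*z - 12/25, z**2 + 50/9*x - 413/225*z - 16/25, y - 1/5*z + 7/5} ≠ {1}, a proper ideal, so the enlarged system stays consistent: p is independent of I, with normal form -5*y + z - 7.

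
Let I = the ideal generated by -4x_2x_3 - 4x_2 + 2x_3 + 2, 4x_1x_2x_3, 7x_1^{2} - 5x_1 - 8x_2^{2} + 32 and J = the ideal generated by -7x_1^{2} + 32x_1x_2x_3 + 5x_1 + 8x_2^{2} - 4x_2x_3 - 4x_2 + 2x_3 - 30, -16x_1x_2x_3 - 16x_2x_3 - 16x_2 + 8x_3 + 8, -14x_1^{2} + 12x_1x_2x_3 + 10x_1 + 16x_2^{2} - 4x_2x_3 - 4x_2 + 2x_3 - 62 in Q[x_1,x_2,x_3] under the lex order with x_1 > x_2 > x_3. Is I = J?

Yes, the ideals are equal.

For a fixed monomial order, each ideal has a unique reduced Gröbner basis; comparing bases decides equality.
Buchberger on the first generating set:
f_1 = -4x_2x_3 - 4x_2 + 2x_3 + 2, LT = x_2x_3.
f_2 = 4x_1x_2x_3, LT = x_1x_2x_3.
f_3 = 7x_1^{2} - 5x_1 - 8x_2^{2} + 32, LT = x_1^{2}.

S(f_1,f_2): lcm = x_1x_2x_3. S = x_1x_2 - \tfrac{1}{2}x_1x_3 - \tfrac{1}{2}x_1.
  reduce S modulo (f_1, f_2, f_3):
  remainder x_1x_2 - \tfrac{1}{2}x_1x_3 - \tfrac{1}{2}x_1 ≠ 0; add g_4 = x_1x_2 - \tfrac{1}{2}x_1x_3 - \tfrac{1}{2}x_1 to the basis.

S(f_2,f_3): lcm = x_1^{2}x_2x_3. S = \tfrac{5}{7}x_1x_2x_3 + \tfrac{8}{7}x_2^{3}x_3 - \tfrac{32}{7}x_2x_3.
  reduce S modulo (f_1, f_2, f_3, g_4):
  remainder -\tfrac{8}{7}x_2^{3} + \tfrac{32}{7}x_2 - \tfrac{15}{7}x_3 - \tfrac{15}{7} ≠ 0; add g_5 = -\tfrac{8}{7}x_2^{3} + \tfrac{32}{7}x_2 - \tfrac{15}{7}x_3 - \tfrac{15}{7} to the basis.

S(f_1,g_4): lcm = x_1x_2x_3. S = x_1x_2 + \tfrac{1}{2}x_1x_3^{2} - \tfrac{1}{2}x_1.
  reduce S modulo (f_1, f_2, f_3, g_4, g_5):
  remainder \tfrac{1}{2}x_1x_3^{2} + \tfrac{1}{2}x_1x_3 ≠ 0; add g_6 = \tfrac{1}{2}x_1x_3^{2} + \tfrac{1}{2}x_1x_3 to the basis.

S(f_1,g_5): lcm = x_2^{3}x_3. S = x_2^{3} - \tfrac{1}{2}x_2^{2}x_3 - \tfrac{1}{2}x_2^{2} + 4x_2x_3 - \tfrac{15}{8}x_3^{2} - \tfrac{15}{8}x_3.
  reduce S modulo (f_1, f_2, f_3, g_4, g_5, g_6):
  remainder -\tfrac{15}{8}x_3^{2} - \tfrac{15}{8}x_3 ≠ 0; add g_7 = -\tfrac{15}{8}x_3^{2} - \tfrac{15}{8}x_3 to the basis.

The other S-polynomials (S(f_1,f_3), S(f_2,g_4), S(f_3,g_4), S(f_2,g_5), S(f_3,g_5), S(g_4,g_5), S(f_1,g_6), S(f_2,g_6), S(f_3,g_6), S(g_4,g_6), S(g_5,g_6), S(f_1,g_7), S(f_2,g_7), S(f_3,g_7), S(g_4,g_7), S(g_5,g_7), S(g_6,g_7)) all reduce to 0 modulo the current basis, so we have a Gröbner basis.
Inter-reduce: drop elements whose leading term is divisible by another's, tail-reduce, and make monic.
Reduced Gröbner basis: {x_1^{2} - \tfrac{5}{7}x_1 - \tfrac{8}{7}x_2^{2} + \tfrac{32}{7}, x_1x_2 - \tfrac{1}{2}x_1x_3 - \tfrac{1}{2}x_1, x_2^{3} - 4x_2 + \tfrac{15}{8}x_3 + \tfrac{15}{8}, x_2x_3 + x_2 - \tfrac{1}{2}x_3 - \tfrac{1}{2}, x_3^{2} + x_3}.

Buchberger on the second generating set:
h_1 = -7x_1^{2} + 32x_1x_2x_3 + 5x_1 + 8x_2^{2} - 4x_2x_3 - 4x_2 + 2x_3 - 30, LT = x_1^{2}.
h_2 = -16x_1x_2x_3 - 16x_2x_3 - 16x_2 + 8x_3 + 8, LT = x_1x_2x_3.
h_3 = -14x_1^{2} + 12x_1x_2x_3 + 10x_1 + 16x_2^{2} - 4x_2x_3 - 4x_2 + 2x_3 - 62, LT = x_1^{2}.

S(h_1,h_2): lcm = x_1^{2}x_2x_3. S = -\tfrac{32}{7}x_1x_2^{2}x_3^{2} - \tfrac{12}{7}x_1x_2x_3 - x_1x_2 + \tfrac{1}{2}x_1x_3 + \tfrac{1}{2}x_1 - \tfrac{8}{7}x_2^{3}x_3 + \tfrac{4}{7}x_2^{2}x_3^{2} + \tfrac{4}{7}x_2^{2}x_3 - \tfrac{2}{7}x_2x_3^{2} + \tfrac{30}{7}x_2x_3.
  reduce S modulo (h_1, h_2, h_3):
  remainder -x_1x_2 + \tfrac{1}{2}x_1x_3 + \tfrac{1}{2}x_1 - \tfrac{8}{7}x_2^{3}x_3 + \tfrac{36}{7}x_2^{2}x_3^{2} + \tfrac{36}{7}x_2^{2}x_3 - \tfrac{18}{7}x_2x_3^{2} + \tfrac{26}{7}x_2x_3 + \tfrac{12}{7}x_2 - \tfrac{6}{7}x_3 - \tfrac{6}{7} ≠ 0; add k_4 = -x_1x_2 + \tfrac{1}{2}x_1x_3 + \tfrac{1}{2}x_1 - \tfrac{8}{7}x_2^{3}x_3 + \tfrac{36}{7}x_2^{2}x_3^{2} + \tfrac{36}{7}x_2^{2}x_3 - \tfrac{18}{7}x_2x_3^{2} + \tfrac{26}{7}x_2x_3 + \tfrac{12}{7}x_2 - \tfrac{6}{7}x_3 - \tfrac{6}{7} to the basis.

S(h_1,h_3): lcm = x_1^{2}. S = -\tfrac{26}{7}x_1x_2x_3 + \tfrac{2}{7}x_2x_3 + \tfrac{2}{7}x_2 - \tfrac{1}{7}x_3 - \tfrac{1}{7}.
  reduce S modulo (h_1, h_2, h_3, k_4):
  remainder 4x_2x_3 + 4x_2 - 2x_3 - 2 ≠ 0; add k_5 = 4x_2x_3 + 4x_2 - 2x_3 - 2 to the basis.

S(h_2,k_4): lcm = x_1x_2x_3. S = \tfrac{1}{2}x_1x_3^{2} + \tfrac{1}{2}x_1x_3 - \tfrac{8}{7}x_2^{3}x_3^{2} + \tfrac{36}{7}x_2^{2}x_3^{3} + \tfrac{36}{7}x_2^{2}x_3^{2} - \tfrac{18}{7}x_2x_3^{3} + \tfrac{26}{7}x_2x_3^{2} + \tfrac{19}{7}x_2x_3 + x_2 - \tfrac{6}{7}x_3^{2} - \tfrac{19}{14}x_3 - \tfrac{1}{2}.
  reduce S modulo (h_1, h_2, h_3, k_4, k_5):
  remainder \tfrac{1}{2}x_1x_3^{2} + \tfrac{1}{2}x_1x_3 - \tfrac{8}{7}x_2^{3} + \tfrac{32}{7}x_2 + \tfrac{15}{7}x_3^{2} - \tfrac{15}{7} ≠ 0; add k_6 = \tfrac{1}{2}x_1x_3^{2} + \tfrac{1}{2}x_1x_3 - \tfrac{8}{7}x_2^{3} + \tfrac{32}{7}x_2 + \tfrac{15}{7}x_3^{2} - \tfrac{15}{7} to the basis.

S(h_2,k_5): lcm = x_1x_2x_3. S = -x_1x_2 + \tfrac{1}{2}x_1x_3 + \tfrac{1}{2}x_1 + x_2x_3 + x_2 - \tfrac{1}{2}x_3 - \tfrac{1}{2}.
  reduce S modulo (h_1, h_2, h_3, k_4, k_5, k_6):
  remainder -\tfrac{8}{7}x_2^{3} + \tfrac{32}{7}x_2 - \tfrac{15}{7}x_3 - \tfrac{15}{7} ≠ 0; add k_7 = -\tfrac{8}{7}x_2^{3} + \tfrac{32}{7}x_2 - \tfrac{15}{7}x_3 - \tfrac{15}{7} to the basis.

S(h_1,k_6): lcm = x_1^{2}x_3^{2}. S = -x_1^{2}x_3 + \tfrac{16}{7}x_1x_2^{3} - \tfrac{32}{7}x_1x_2x_3^{3} - \tfrac{64}{7}x_1x_2 - 5x_1x_3^{2} + \tfrac{30}{7}x_1 - \tfrac{8}{7}x_2^{2}x_3^{2} + \tfrac{4}{7}x_2x_3^{3} + \tfrac{4}{7}x_2x_3^{2} - \tfrac{2}{7}x_3^{3} + \tfrac{30}{7}x_3^{2}.
  reduce S modulo (h_1, h_2, h_3, k_4, k_5, k_6, k_7):
  remainder \tfrac{180}{7}x_3^{2} + \tfrac{180}{7}x_3 ≠ 0; add k_8 = \tfrac{180}{7}x_3^{2} + \tfrac{180}{7}x_3 to the basis.

The other S-polynomials (S(h_2,h_3), S(h_1,k_4), S(h_3,k_4), S(h_1,k_5), S(h_3,k_5), S(k_4,k_5), S(h_2,k_6), S(h_3,k_6), S(k_4,k_6), S(k_5,k_6), S(h_1,k_7), S(h_2,k_7), S(h_3,k_7), S(k_4,k_7), S(k_5,k_7), S(k_6,k_7), S(h_1,k_8), S(h_2,k_8), S(h_3,k_8), S(k_4,k_8), S(k_5,k_8), S(k_6,k_8), S(k_7,k_8)) all reduce to 0 modulo the current basis, so we have a Gröbner basis.
Inter-reduce: drop elements whose leading term is divisible by another's, tail-reduce, and make monic.
Reduced Gröbner basis: {x_1^{2} - \tfrac{5}{7}x_1 - \tfrac{8}{7}x_2^{2} + \tfrac{32}{7}, x_1x_2 - \tfrac{1}{2}x_1x_3 - \tfrac{1}{2}x_1, x_2^{3} - 4x_2 + \tfrac{15}{8}x_3 + \tfrac{15}{8}, x_2x_3 + x_2 - \tfrac{1}{2}x_3 - \tfrac{1}{2}, x_3^{2} + x_3}.

Same reduced basis, so the two generating sets span the same ideal.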